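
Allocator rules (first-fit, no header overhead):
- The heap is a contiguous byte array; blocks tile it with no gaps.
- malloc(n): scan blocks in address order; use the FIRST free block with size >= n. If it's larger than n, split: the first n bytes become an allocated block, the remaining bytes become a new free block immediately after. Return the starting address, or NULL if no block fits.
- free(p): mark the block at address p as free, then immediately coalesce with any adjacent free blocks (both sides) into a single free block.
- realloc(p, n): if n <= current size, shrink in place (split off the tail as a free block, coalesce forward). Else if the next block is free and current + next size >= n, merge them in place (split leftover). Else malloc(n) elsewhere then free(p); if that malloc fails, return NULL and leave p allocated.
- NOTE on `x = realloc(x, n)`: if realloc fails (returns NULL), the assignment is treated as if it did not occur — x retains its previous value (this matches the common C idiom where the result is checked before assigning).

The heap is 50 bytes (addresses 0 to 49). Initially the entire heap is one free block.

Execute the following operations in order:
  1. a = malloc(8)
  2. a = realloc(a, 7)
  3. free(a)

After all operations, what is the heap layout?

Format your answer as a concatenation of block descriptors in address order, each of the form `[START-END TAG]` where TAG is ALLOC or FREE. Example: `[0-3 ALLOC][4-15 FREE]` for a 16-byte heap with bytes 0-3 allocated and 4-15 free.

Answer: [0-49 FREE]

Derivation:
Op 1: a = malloc(8) -> a = 0; heap: [0-7 ALLOC][8-49 FREE]
Op 2: a = realloc(a, 7) -> a = 0; heap: [0-6 ALLOC][7-49 FREE]
Op 3: free(a) -> (freed a); heap: [0-49 FREE]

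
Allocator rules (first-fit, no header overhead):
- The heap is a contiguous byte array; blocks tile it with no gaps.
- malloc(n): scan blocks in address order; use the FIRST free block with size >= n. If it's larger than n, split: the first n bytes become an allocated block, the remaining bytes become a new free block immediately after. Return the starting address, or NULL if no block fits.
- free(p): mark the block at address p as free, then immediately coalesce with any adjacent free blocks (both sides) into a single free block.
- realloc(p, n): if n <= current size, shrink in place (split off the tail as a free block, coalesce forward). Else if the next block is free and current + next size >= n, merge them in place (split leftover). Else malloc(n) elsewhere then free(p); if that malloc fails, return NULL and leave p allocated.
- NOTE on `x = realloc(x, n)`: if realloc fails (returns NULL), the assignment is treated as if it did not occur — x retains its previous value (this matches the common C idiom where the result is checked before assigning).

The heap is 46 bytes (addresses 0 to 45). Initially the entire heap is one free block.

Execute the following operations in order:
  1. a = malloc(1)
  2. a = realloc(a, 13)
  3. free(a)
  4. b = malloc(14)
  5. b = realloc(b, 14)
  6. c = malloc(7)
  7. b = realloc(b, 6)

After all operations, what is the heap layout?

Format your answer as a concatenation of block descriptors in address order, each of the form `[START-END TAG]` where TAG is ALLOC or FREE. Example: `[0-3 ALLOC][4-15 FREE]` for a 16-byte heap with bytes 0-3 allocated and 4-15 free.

Op 1: a = malloc(1) -> a = 0; heap: [0-0 ALLOC][1-45 FREE]
Op 2: a = realloc(a, 13) -> a = 0; heap: [0-12 ALLOC][13-45 FREE]
Op 3: free(a) -> (freed a); heap: [0-45 FREE]
Op 4: b = malloc(14) -> b = 0; heap: [0-13 ALLOC][14-45 FREE]
Op 5: b = realloc(b, 14) -> b = 0; heap: [0-13 ALLOC][14-45 FREE]
Op 6: c = malloc(7) -> c = 14; heap: [0-13 ALLOC][14-20 ALLOC][21-45 FREE]
Op 7: b = realloc(b, 6) -> b = 0; heap: [0-5 ALLOC][6-13 FREE][14-20 ALLOC][21-45 FREE]

Answer: [0-5 ALLOC][6-13 FREE][14-20 ALLOC][21-45 FREE]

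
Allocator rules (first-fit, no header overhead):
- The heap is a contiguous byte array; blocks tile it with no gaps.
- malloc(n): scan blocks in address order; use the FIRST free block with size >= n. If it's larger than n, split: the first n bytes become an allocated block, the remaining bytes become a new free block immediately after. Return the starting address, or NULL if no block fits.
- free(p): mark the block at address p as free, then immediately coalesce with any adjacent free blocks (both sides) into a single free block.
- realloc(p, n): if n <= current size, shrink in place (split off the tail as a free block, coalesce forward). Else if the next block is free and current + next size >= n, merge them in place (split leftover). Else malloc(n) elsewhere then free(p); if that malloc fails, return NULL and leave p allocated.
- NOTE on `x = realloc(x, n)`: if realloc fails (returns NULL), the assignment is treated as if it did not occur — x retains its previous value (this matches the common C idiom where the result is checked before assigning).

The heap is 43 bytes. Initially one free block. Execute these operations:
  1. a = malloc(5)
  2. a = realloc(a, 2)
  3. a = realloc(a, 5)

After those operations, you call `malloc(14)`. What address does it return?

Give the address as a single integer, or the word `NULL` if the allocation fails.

Op 1: a = malloc(5) -> a = 0; heap: [0-4 ALLOC][5-42 FREE]
Op 2: a = realloc(a, 2) -> a = 0; heap: [0-1 ALLOC][2-42 FREE]
Op 3: a = realloc(a, 5) -> a = 0; heap: [0-4 ALLOC][5-42 FREE]
malloc(14): first-fit scan over [0-4 ALLOC][5-42 FREE] -> 5

Answer: 5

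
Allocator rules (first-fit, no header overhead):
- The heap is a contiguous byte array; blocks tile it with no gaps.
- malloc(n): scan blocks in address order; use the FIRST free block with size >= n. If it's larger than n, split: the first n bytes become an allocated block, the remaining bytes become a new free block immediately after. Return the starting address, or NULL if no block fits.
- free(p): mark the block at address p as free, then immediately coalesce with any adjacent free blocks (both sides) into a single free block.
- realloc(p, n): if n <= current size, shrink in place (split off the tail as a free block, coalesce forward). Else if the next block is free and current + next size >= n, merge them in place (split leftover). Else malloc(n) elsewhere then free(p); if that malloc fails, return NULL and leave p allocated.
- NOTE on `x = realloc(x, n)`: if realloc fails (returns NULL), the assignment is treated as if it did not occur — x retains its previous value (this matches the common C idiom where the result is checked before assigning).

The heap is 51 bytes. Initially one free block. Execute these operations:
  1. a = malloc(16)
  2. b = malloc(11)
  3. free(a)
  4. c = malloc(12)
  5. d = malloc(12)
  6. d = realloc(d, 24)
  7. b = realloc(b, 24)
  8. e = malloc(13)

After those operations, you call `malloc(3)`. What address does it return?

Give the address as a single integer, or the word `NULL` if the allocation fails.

Op 1: a = malloc(16) -> a = 0; heap: [0-15 ALLOC][16-50 FREE]
Op 2: b = malloc(11) -> b = 16; heap: [0-15 ALLOC][16-26 ALLOC][27-50 FREE]
Op 3: free(a) -> (freed a); heap: [0-15 FREE][16-26 ALLOC][27-50 FREE]
Op 4: c = malloc(12) -> c = 0; heap: [0-11 ALLOC][12-15 FREE][16-26 ALLOC][27-50 FREE]
Op 5: d = malloc(12) -> d = 27; heap: [0-11 ALLOC][12-15 FREE][16-26 ALLOC][27-38 ALLOC][39-50 FREE]
Op 6: d = realloc(d, 24) -> d = 27; heap: [0-11 ALLOC][12-15 FREE][16-26 ALLOC][27-50 ALLOC]
Op 7: b = realloc(b, 24) -> NULL (b unchanged); heap: [0-11 ALLOC][12-15 FREE][16-26 ALLOC][27-50 ALLOC]
Op 8: e = malloc(13) -> e = NULL; heap: [0-11 ALLOC][12-15 FREE][16-26 ALLOC][27-50 ALLOC]
malloc(3): first-fit scan over [0-11 ALLOC][12-15 FREE][16-26 ALLOC][27-50 ALLOC] -> 12

Answer: 12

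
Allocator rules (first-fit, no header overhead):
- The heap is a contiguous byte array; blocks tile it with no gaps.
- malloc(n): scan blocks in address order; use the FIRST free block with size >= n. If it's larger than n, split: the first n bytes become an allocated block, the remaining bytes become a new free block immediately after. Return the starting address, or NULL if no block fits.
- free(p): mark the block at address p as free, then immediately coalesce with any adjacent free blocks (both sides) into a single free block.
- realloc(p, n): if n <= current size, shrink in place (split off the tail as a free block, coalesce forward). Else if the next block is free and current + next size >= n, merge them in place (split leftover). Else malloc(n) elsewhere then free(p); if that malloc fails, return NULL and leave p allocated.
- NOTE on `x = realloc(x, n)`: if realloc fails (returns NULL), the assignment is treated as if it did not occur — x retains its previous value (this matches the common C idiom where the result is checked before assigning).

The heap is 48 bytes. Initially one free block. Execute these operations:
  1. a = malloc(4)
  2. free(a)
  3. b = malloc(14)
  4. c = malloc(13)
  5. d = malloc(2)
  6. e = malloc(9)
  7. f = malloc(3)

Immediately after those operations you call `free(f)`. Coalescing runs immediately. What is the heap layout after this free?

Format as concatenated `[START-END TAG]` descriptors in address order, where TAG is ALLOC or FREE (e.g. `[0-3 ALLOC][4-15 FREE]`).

Answer: [0-13 ALLOC][14-26 ALLOC][27-28 ALLOC][29-37 ALLOC][38-47 FREE]

Derivation:
Op 1: a = malloc(4) -> a = 0; heap: [0-3 ALLOC][4-47 FREE]
Op 2: free(a) -> (freed a); heap: [0-47 FREE]
Op 3: b = malloc(14) -> b = 0; heap: [0-13 ALLOC][14-47 FREE]
Op 4: c = malloc(13) -> c = 14; heap: [0-13 ALLOC][14-26 ALLOC][27-47 FREE]
Op 5: d = malloc(2) -> d = 27; heap: [0-13 ALLOC][14-26 ALLOC][27-28 ALLOC][29-47 FREE]
Op 6: e = malloc(9) -> e = 29; heap: [0-13 ALLOC][14-26 ALLOC][27-28 ALLOC][29-37 ALLOC][38-47 FREE]
Op 7: f = malloc(3) -> f = 38; heap: [0-13 ALLOC][14-26 ALLOC][27-28 ALLOC][29-37 ALLOC][38-40 ALLOC][41-47 FREE]
free(f): f = 38 -> block [38-40 ALLOC]; mark free, coalesce with adjacent free neighbors -> [0-13 ALLOC][14-26 ALLOC][27-28 ALLOC][29-37 ALLOC][38-47 FREE]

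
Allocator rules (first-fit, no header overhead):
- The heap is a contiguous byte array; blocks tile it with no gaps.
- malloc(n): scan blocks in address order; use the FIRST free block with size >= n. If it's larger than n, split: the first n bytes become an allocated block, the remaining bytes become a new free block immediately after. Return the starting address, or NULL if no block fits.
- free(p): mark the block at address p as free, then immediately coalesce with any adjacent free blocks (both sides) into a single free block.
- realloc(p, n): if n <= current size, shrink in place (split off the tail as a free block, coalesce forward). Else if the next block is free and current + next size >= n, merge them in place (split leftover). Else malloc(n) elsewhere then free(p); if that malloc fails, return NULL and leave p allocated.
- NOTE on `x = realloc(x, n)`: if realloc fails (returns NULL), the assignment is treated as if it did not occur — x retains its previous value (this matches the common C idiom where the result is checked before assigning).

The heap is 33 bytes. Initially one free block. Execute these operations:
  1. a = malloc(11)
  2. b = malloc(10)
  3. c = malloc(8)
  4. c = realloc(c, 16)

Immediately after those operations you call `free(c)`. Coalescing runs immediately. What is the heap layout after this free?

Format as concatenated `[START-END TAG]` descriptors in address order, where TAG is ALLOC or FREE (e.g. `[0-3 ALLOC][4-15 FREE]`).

Answer: [0-10 ALLOC][11-20 ALLOC][21-32 FREE]

Derivation:
Op 1: a = malloc(11) -> a = 0; heap: [0-10 ALLOC][11-32 FREE]
Op 2: b = malloc(10) -> b = 11; heap: [0-10 ALLOC][11-20 ALLOC][21-32 FREE]
Op 3: c = malloc(8) -> c = 21; heap: [0-10 ALLOC][11-20 ALLOC][21-28 ALLOC][29-32 FREE]
Op 4: c = realloc(c, 16) -> NULL (c unchanged); heap: [0-10 ALLOC][11-20 ALLOC][21-28 ALLOC][29-32 FREE]
free(c): c = 21 -> block [21-28 ALLOC]; mark free, coalesce with adjacent free neighbors -> [0-10 ALLOC][11-20 ALLOC][21-32 FREE]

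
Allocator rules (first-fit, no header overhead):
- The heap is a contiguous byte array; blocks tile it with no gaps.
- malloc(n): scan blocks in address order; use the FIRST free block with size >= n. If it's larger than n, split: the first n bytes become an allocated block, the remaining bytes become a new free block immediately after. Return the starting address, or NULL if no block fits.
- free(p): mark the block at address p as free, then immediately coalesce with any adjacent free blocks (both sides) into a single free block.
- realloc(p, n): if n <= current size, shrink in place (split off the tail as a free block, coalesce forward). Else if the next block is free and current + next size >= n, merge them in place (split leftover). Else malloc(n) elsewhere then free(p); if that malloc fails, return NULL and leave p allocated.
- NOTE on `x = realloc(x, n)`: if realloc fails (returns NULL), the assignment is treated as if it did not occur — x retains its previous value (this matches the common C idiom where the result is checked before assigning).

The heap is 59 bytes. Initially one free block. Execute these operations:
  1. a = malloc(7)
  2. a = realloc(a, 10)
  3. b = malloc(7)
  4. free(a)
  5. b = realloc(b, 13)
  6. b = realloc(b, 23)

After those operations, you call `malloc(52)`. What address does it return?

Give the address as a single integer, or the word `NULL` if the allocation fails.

Answer: NULL

Derivation:
Op 1: a = malloc(7) -> a = 0; heap: [0-6 ALLOC][7-58 FREE]
Op 2: a = realloc(a, 10) -> a = 0; heap: [0-9 ALLOC][10-58 FREE]
Op 3: b = malloc(7) -> b = 10; heap: [0-9 ALLOC][10-16 ALLOC][17-58 FREE]
Op 4: free(a) -> (freed a); heap: [0-9 FREE][10-16 ALLOC][17-58 FREE]
Op 5: b = realloc(b, 13) -> b = 10; heap: [0-9 FREE][10-22 ALLOC][23-58 FREE]
Op 6: b = realloc(b, 23) -> b = 10; heap: [0-9 FREE][10-32 ALLOC][33-58 FREE]
malloc(52): first-fit scan over [0-9 FREE][10-32 ALLOC][33-58 FREE] -> NULL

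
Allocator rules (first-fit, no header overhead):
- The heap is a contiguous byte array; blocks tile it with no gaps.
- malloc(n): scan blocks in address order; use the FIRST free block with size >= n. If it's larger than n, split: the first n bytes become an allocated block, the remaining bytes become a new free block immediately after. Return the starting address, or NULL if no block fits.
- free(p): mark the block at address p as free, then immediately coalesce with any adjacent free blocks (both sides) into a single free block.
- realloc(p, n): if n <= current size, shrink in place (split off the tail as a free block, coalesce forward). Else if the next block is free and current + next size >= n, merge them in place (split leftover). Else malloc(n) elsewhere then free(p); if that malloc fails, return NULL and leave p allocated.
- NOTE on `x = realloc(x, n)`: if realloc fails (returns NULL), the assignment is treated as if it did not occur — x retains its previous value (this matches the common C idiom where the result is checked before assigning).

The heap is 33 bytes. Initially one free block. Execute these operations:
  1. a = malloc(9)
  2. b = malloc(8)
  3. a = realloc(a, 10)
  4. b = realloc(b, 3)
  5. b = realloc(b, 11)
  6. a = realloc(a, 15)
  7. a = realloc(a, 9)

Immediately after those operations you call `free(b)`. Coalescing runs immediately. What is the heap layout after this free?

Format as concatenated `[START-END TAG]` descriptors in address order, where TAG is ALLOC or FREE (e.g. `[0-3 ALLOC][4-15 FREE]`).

Op 1: a = malloc(9) -> a = 0; heap: [0-8 ALLOC][9-32 FREE]
Op 2: b = malloc(8) -> b = 9; heap: [0-8 ALLOC][9-16 ALLOC][17-32 FREE]
Op 3: a = realloc(a, 10) -> a = 17; heap: [0-8 FREE][9-16 ALLOC][17-26 ALLOC][27-32 FREE]
Op 4: b = realloc(b, 3) -> b = 9; heap: [0-8 FREE][9-11 ALLOC][12-16 FREE][17-26 ALLOC][27-32 FREE]
Op 5: b = realloc(b, 11) -> NULL (b unchanged); heap: [0-8 FREE][9-11 ALLOC][12-16 FREE][17-26 ALLOC][27-32 FREE]
Op 6: a = realloc(a, 15) -> a = 17; heap: [0-8 FREE][9-11 ALLOC][12-16 FREE][17-31 ALLOC][32-32 FREE]
Op 7: a = realloc(a, 9) -> a = 17; heap: [0-8 FREE][9-11 ALLOC][12-16 FREE][17-25 ALLOC][26-32 FREE]
free(b): b = 9 -> block [9-11 ALLOC]; mark free, coalesce with adjacent free neighbors -> [0-16 FREE][17-25 ALLOC][26-32 FREE]

Answer: [0-16 FREE][17-25 ALLOC][26-32 FREE]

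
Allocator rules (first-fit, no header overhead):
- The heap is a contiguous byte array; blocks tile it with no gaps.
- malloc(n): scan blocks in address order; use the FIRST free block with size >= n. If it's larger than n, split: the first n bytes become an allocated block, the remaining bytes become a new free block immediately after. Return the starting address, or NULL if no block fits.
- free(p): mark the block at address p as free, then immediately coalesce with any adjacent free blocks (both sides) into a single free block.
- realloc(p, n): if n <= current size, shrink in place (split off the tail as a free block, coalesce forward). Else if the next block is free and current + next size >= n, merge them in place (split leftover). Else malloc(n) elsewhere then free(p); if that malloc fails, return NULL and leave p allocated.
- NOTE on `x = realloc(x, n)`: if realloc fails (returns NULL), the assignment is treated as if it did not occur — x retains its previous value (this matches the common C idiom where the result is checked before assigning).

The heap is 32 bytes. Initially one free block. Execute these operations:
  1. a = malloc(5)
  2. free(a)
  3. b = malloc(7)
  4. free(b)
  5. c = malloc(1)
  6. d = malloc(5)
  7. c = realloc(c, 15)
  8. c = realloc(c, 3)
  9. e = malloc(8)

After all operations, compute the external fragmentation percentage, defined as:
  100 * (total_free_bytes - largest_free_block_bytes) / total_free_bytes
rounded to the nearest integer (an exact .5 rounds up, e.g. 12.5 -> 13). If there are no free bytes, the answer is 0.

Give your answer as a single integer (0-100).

Answer: 6

Derivation:
Op 1: a = malloc(5) -> a = 0; heap: [0-4 ALLOC][5-31 FREE]
Op 2: free(a) -> (freed a); heap: [0-31 FREE]
Op 3: b = malloc(7) -> b = 0; heap: [0-6 ALLOC][7-31 FREE]
Op 4: free(b) -> (freed b); heap: [0-31 FREE]
Op 5: c = malloc(1) -> c = 0; heap: [0-0 ALLOC][1-31 FREE]
Op 6: d = malloc(5) -> d = 1; heap: [0-0 ALLOC][1-5 ALLOC][6-31 FREE]
Op 7: c = realloc(c, 15) -> c = 6; heap: [0-0 FREE][1-5 ALLOC][6-20 ALLOC][21-31 FREE]
Op 8: c = realloc(c, 3) -> c = 6; heap: [0-0 FREE][1-5 ALLOC][6-8 ALLOC][9-31 FREE]
Op 9: e = malloc(8) -> e = 9; heap: [0-0 FREE][1-5 ALLOC][6-8 ALLOC][9-16 ALLOC][17-31 FREE]
Free blocks: [1 15] total_free=16 largest=15 -> 100*(16-15)/16 = 100/16 = 6.25 -> rounds to 6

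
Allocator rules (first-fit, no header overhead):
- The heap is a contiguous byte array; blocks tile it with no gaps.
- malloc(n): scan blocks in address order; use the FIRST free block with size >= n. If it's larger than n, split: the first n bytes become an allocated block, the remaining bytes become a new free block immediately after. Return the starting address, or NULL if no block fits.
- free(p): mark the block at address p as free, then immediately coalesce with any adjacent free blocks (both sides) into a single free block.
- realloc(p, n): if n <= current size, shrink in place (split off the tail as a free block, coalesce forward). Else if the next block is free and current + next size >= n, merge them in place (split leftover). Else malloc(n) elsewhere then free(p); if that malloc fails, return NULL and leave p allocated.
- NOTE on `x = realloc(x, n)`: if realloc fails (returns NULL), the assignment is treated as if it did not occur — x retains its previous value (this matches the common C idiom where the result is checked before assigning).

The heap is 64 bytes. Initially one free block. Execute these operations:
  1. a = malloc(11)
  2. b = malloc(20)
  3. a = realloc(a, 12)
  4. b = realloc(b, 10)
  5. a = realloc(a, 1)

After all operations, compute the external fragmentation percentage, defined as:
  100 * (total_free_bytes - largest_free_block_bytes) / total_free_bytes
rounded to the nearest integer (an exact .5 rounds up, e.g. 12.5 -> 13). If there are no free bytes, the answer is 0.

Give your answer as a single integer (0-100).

Answer: 40

Derivation:
Op 1: a = malloc(11) -> a = 0; heap: [0-10 ALLOC][11-63 FREE]
Op 2: b = malloc(20) -> b = 11; heap: [0-10 ALLOC][11-30 ALLOC][31-63 FREE]
Op 3: a = realloc(a, 12) -> a = 31; heap: [0-10 FREE][11-30 ALLOC][31-42 ALLOC][43-63 FREE]
Op 4: b = realloc(b, 10) -> b = 11; heap: [0-10 FREE][11-20 ALLOC][21-30 FREE][31-42 ALLOC][43-63 FREE]
Op 5: a = realloc(a, 1) -> a = 31; heap: [0-10 FREE][11-20 ALLOC][21-30 FREE][31-31 ALLOC][32-63 FREE]
Free blocks: [11 10 32] total_free=53 largest=32 -> 100*(53-32)/53 = 2100/53 ≈ 39.623 -> rounds to 40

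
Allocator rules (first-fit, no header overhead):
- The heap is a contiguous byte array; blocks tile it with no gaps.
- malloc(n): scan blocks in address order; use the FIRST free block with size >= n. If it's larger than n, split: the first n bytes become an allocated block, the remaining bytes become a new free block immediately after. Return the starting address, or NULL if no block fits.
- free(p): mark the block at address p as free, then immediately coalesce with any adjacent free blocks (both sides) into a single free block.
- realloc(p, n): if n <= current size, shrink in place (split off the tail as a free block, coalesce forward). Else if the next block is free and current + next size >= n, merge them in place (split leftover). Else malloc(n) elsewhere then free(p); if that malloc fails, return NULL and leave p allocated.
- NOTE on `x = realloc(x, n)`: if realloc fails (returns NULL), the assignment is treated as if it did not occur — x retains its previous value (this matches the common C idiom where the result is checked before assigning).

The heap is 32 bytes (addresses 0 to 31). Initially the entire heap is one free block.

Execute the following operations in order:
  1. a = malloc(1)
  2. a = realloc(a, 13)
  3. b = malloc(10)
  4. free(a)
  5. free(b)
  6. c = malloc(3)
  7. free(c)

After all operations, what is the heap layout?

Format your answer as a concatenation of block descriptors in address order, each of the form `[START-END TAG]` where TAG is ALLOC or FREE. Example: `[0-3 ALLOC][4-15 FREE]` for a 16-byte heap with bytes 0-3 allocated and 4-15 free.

Op 1: a = malloc(1) -> a = 0; heap: [0-0 ALLOC][1-31 FREE]
Op 2: a = realloc(a, 13) -> a = 0; heap: [0-12 ALLOC][13-31 FREE]
Op 3: b = malloc(10) -> b = 13; heap: [0-12 ALLOC][13-22 ALLOC][23-31 FREE]
Op 4: free(a) -> (freed a); heap: [0-12 FREE][13-22 ALLOC][23-31 FREE]
Op 5: free(b) -> (freed b); heap: [0-31 FREE]
Op 6: c = malloc(3) -> c = 0; heap: [0-2 ALLOC][3-31 FREE]
Op 7: free(c) -> (freed c); heap: [0-31 FREE]

Answer: [0-31 FREE]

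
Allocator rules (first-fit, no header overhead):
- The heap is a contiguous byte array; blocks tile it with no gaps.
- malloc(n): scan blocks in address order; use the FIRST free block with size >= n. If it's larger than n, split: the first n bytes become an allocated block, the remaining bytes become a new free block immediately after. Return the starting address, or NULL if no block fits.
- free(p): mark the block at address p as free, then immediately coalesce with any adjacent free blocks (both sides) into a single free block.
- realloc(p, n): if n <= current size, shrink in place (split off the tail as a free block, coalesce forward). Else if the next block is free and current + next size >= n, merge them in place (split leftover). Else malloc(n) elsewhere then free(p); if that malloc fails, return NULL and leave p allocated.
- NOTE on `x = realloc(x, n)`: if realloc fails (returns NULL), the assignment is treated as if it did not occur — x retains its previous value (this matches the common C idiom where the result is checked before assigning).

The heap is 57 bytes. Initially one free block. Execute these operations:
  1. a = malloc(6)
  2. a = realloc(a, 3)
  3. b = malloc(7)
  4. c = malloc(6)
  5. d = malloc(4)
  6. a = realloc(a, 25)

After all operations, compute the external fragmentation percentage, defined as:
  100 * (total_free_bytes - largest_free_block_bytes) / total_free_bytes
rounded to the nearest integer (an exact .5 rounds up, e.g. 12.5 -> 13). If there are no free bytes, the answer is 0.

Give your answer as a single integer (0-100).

Op 1: a = malloc(6) -> a = 0; heap: [0-5 ALLOC][6-56 FREE]
Op 2: a = realloc(a, 3) -> a = 0; heap: [0-2 ALLOC][3-56 FREE]
Op 3: b = malloc(7) -> b = 3; heap: [0-2 ALLOC][3-9 ALLOC][10-56 FREE]
Op 4: c = malloc(6) -> c = 10; heap: [0-2 ALLOC][3-9 ALLOC][10-15 ALLOC][16-56 FREE]
Op 5: d = malloc(4) -> d = 16; heap: [0-2 ALLOC][3-9 ALLOC][10-15 ALLOC][16-19 ALLOC][20-56 FREE]
Op 6: a = realloc(a, 25) -> a = 20; heap: [0-2 FREE][3-9 ALLOC][10-15 ALLOC][16-19 ALLOC][20-44 ALLOC][45-56 FREE]
Free blocks: [3 12] total_free=15 largest=12 -> 100*(15-12)/15 = 300/15 = 20

Answer: 20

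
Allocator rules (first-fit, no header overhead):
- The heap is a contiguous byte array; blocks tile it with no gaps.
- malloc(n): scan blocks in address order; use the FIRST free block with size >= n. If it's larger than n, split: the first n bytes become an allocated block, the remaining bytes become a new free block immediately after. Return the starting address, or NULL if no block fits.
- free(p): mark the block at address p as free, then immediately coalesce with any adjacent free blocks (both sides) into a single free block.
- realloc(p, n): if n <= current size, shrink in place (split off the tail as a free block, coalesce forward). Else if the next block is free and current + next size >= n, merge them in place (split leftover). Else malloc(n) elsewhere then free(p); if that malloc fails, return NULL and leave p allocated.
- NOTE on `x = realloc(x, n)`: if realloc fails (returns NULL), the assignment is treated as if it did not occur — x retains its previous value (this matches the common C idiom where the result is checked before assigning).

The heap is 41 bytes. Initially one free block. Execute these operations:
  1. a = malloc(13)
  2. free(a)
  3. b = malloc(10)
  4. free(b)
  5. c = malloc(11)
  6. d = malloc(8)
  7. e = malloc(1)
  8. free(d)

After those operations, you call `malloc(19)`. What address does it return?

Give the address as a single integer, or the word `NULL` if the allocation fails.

Op 1: a = malloc(13) -> a = 0; heap: [0-12 ALLOC][13-40 FREE]
Op 2: free(a) -> (freed a); heap: [0-40 FREE]
Op 3: b = malloc(10) -> b = 0; heap: [0-9 ALLOC][10-40 FREE]
Op 4: free(b) -> (freed b); heap: [0-40 FREE]
Op 5: c = malloc(11) -> c = 0; heap: [0-10 ALLOC][11-40 FREE]
Op 6: d = malloc(8) -> d = 11; heap: [0-10 ALLOC][11-18 ALLOC][19-40 FREE]
Op 7: e = malloc(1) -> e = 19; heap: [0-10 ALLOC][11-18 ALLOC][19-19 ALLOC][20-40 FREE]
Op 8: free(d) -> (freed d); heap: [0-10 ALLOC][11-18 FREE][19-19 ALLOC][20-40 FREE]
malloc(19): first-fit scan over [0-10 ALLOC][11-18 FREE][19-19 ALLOC][20-40 FREE] -> 20

Answer: 20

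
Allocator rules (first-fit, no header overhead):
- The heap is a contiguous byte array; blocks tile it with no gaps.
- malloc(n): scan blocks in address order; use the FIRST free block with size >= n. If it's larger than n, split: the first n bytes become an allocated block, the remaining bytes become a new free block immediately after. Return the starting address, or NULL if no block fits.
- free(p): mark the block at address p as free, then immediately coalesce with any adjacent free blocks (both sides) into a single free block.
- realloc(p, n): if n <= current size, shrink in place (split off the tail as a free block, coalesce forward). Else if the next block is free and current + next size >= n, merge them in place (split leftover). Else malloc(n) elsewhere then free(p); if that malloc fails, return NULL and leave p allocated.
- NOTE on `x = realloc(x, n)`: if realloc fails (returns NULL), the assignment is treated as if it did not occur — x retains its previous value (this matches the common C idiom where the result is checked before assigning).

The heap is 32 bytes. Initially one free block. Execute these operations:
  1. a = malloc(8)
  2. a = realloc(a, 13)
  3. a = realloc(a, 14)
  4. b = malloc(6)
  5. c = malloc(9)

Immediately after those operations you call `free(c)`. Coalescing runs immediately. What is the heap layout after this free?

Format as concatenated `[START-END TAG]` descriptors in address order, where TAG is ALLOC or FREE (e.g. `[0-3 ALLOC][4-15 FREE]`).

Answer: [0-13 ALLOC][14-19 ALLOC][20-31 FREE]

Derivation:
Op 1: a = malloc(8) -> a = 0; heap: [0-7 ALLOC][8-31 FREE]
Op 2: a = realloc(a, 13) -> a = 0; heap: [0-12 ALLOC][13-31 FREE]
Op 3: a = realloc(a, 14) -> a = 0; heap: [0-13 ALLOC][14-31 FREE]
Op 4: b = malloc(6) -> b = 14; heap: [0-13 ALLOC][14-19 ALLOC][20-31 FREE]
Op 5: c = malloc(9) -> c = 20; heap: [0-13 ALLOC][14-19 ALLOC][20-28 ALLOC][29-31 FREE]
free(c): c = 20 -> block [20-28 ALLOC]; mark free, coalesce with adjacent free neighbors -> [0-13 ALLOC][14-19 ALLOC][20-31 FREE]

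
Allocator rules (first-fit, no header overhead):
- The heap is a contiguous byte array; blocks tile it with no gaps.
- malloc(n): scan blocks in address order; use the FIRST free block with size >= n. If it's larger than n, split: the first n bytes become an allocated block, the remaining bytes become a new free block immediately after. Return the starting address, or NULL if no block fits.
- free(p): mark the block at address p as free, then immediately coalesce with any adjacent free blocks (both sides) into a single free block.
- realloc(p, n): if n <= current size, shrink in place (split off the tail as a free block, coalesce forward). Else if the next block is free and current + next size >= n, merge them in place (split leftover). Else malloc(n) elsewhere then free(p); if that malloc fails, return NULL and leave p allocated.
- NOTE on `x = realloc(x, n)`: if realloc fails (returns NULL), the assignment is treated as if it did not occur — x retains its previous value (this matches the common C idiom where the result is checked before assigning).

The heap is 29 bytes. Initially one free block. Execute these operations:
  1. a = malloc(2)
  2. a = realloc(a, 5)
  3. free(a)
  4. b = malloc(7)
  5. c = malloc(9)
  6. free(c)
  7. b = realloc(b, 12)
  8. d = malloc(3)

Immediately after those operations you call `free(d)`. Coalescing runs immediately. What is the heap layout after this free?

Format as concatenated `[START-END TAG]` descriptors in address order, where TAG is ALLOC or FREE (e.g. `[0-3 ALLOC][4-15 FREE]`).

Answer: [0-11 ALLOC][12-28 FREE]

Derivation:
Op 1: a = malloc(2) -> a = 0; heap: [0-1 ALLOC][2-28 FREE]
Op 2: a = realloc(a, 5) -> a = 0; heap: [0-4 ALLOC][5-28 FREE]
Op 3: free(a) -> (freed a); heap: [0-28 FREE]
Op 4: b = malloc(7) -> b = 0; heap: [0-6 ALLOC][7-28 FREE]
Op 5: c = malloc(9) -> c = 7; heap: [0-6 ALLOC][7-15 ALLOC][16-28 FREE]
Op 6: free(c) -> (freed c); heap: [0-6 ALLOC][7-28 FREE]
Op 7: b = realloc(b, 12) -> b = 0; heap: [0-11 ALLOC][12-28 FREE]
Op 8: d = malloc(3) -> d = 12; heap: [0-11 ALLOC][12-14 ALLOC][15-28 FREE]
free(d): d = 12 -> block [12-14 ALLOC]; mark free, coalesce with adjacent free neighbors -> [0-11 ALLOC][12-28 FREE]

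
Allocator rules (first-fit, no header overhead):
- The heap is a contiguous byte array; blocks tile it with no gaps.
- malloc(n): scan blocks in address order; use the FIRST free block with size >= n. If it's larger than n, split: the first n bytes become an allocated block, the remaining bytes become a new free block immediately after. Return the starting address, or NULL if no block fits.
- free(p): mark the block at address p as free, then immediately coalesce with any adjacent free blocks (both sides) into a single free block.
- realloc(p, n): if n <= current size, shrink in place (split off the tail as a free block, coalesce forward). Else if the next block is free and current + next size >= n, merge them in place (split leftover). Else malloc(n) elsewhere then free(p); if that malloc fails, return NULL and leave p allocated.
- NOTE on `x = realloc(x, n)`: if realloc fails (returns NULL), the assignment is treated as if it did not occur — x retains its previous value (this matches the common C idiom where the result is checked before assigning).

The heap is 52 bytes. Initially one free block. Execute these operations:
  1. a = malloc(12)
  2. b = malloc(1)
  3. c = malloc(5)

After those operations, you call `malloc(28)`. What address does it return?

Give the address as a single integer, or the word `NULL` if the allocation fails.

Op 1: a = malloc(12) -> a = 0; heap: [0-11 ALLOC][12-51 FREE]
Op 2: b = malloc(1) -> b = 12; heap: [0-11 ALLOC][12-12 ALLOC][13-51 FREE]
Op 3: c = malloc(5) -> c = 13; heap: [0-11 ALLOC][12-12 ALLOC][13-17 ALLOC][18-51 FREE]
malloc(28): first-fit scan over [0-11 ALLOC][12-12 ALLOC][13-17 ALLOC][18-51 FREE] -> 18

Answer: 18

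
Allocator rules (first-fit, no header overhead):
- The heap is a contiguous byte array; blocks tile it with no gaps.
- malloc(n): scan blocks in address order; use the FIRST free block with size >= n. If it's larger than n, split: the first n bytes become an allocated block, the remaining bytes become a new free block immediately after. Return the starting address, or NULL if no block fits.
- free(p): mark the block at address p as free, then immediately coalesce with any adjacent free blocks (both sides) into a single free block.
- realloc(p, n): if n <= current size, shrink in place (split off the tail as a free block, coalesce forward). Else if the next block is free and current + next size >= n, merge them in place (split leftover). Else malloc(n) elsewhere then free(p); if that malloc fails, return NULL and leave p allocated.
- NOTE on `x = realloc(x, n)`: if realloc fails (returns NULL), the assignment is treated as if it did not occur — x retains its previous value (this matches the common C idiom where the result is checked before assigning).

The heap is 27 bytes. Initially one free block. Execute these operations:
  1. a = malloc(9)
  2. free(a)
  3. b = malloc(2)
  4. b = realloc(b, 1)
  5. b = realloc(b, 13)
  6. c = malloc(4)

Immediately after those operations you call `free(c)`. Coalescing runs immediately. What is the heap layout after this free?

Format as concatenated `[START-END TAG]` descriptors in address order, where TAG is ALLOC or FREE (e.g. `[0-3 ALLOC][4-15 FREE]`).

Answer: [0-12 ALLOC][13-26 FREE]

Derivation:
Op 1: a = malloc(9) -> a = 0; heap: [0-8 ALLOC][9-26 FREE]
Op 2: free(a) -> (freed a); heap: [0-26 FREE]
Op 3: b = malloc(2) -> b = 0; heap: [0-1 ALLOC][2-26 FREE]
Op 4: b = realloc(b, 1) -> b = 0; heap: [0-0 ALLOC][1-26 FREE]
Op 5: b = realloc(b, 13) -> b = 0; heap: [0-12 ALLOC][13-26 FREE]
Op 6: c = malloc(4) -> c = 13; heap: [0-12 ALLOC][13-16 ALLOC][17-26 FREE]
free(c): c = 13 -> block [13-16 ALLOC]; mark free, coalesce with adjacent free neighbors -> [0-12 ALLOC][13-26 FREE]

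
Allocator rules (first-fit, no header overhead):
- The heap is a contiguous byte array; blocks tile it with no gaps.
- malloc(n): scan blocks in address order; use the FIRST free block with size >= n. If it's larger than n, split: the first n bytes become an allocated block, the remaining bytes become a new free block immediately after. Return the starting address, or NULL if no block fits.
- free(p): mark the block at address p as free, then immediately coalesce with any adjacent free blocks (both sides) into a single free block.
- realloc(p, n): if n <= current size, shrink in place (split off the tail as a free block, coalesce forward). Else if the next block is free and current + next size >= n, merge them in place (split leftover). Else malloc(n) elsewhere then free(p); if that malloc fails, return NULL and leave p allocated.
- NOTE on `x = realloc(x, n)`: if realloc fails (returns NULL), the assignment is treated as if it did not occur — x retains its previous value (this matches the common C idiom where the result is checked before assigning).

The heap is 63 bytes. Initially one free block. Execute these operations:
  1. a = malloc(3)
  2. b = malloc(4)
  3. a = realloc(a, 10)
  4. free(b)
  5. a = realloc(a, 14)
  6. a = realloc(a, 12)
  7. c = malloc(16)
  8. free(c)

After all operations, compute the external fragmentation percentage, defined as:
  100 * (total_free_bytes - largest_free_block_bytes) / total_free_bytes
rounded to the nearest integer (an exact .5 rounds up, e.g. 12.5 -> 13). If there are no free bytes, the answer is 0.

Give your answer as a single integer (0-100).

Op 1: a = malloc(3) -> a = 0; heap: [0-2 ALLOC][3-62 FREE]
Op 2: b = malloc(4) -> b = 3; heap: [0-2 ALLOC][3-6 ALLOC][7-62 FREE]
Op 3: a = realloc(a, 10) -> a = 7; heap: [0-2 FREE][3-6 ALLOC][7-16 ALLOC][17-62 FREE]
Op 4: free(b) -> (freed b); heap: [0-6 FREE][7-16 ALLOC][17-62 FREE]
Op 5: a = realloc(a, 14) -> a = 7; heap: [0-6 FREE][7-20 ALLOC][21-62 FREE]
Op 6: a = realloc(a, 12) -> a = 7; heap: [0-6 FREE][7-18 ALLOC][19-62 FREE]
Op 7: c = malloc(16) -> c = 19; heap: [0-6 FREE][7-18 ALLOC][19-34 ALLOC][35-62 FREE]
Op 8: free(c) -> (freed c); heap: [0-6 FREE][7-18 ALLOC][19-62 FREE]
Free blocks: [7 44] total_free=51 largest=44 -> 100*(51-44)/51 = 700/51 ≈ 13.725 -> rounds to 14

Answer: 14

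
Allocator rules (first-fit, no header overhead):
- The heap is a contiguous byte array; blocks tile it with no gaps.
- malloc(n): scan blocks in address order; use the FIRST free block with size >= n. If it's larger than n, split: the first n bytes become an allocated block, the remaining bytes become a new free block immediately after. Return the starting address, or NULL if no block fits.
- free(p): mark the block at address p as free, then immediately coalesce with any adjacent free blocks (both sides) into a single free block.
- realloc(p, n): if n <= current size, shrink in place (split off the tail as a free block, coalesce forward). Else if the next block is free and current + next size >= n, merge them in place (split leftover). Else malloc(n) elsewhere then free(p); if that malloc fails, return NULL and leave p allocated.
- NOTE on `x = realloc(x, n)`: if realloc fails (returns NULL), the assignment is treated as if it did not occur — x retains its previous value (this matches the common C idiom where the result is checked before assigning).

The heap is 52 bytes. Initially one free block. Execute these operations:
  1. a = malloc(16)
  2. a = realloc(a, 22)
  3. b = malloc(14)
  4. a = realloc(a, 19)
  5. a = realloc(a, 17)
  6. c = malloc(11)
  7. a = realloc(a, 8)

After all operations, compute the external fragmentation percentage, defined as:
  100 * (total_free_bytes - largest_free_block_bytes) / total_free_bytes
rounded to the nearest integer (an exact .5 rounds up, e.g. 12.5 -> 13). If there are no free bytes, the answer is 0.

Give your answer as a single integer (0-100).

Op 1: a = malloc(16) -> a = 0; heap: [0-15 ALLOC][16-51 FREE]
Op 2: a = realloc(a, 22) -> a = 0; heap: [0-21 ALLOC][22-51 FREE]
Op 3: b = malloc(14) -> b = 22; heap: [0-21 ALLOC][22-35 ALLOC][36-51 FREE]
Op 4: a = realloc(a, 19) -> a = 0; heap: [0-18 ALLOC][19-21 FREE][22-35 ALLOC][36-51 FREE]
Op 5: a = realloc(a, 17) -> a = 0; heap: [0-16 ALLOC][17-21 FREE][22-35 ALLOC][36-51 FREE]
Op 6: c = malloc(11) -> c = 36; heap: [0-16 ALLOC][17-21 FREE][22-35 ALLOC][36-46 ALLOC][47-51 FREE]
Op 7: a = realloc(a, 8) -> a = 0; heap: [0-7 ALLOC][8-21 FREE][22-35 ALLOC][36-46 ALLOC][47-51 FREE]
Free blocks: [14 5] total_free=19 largest=14 -> 100*(19-14)/19 = 500/19 ≈ 26.316 -> rounds to 26

Answer: 26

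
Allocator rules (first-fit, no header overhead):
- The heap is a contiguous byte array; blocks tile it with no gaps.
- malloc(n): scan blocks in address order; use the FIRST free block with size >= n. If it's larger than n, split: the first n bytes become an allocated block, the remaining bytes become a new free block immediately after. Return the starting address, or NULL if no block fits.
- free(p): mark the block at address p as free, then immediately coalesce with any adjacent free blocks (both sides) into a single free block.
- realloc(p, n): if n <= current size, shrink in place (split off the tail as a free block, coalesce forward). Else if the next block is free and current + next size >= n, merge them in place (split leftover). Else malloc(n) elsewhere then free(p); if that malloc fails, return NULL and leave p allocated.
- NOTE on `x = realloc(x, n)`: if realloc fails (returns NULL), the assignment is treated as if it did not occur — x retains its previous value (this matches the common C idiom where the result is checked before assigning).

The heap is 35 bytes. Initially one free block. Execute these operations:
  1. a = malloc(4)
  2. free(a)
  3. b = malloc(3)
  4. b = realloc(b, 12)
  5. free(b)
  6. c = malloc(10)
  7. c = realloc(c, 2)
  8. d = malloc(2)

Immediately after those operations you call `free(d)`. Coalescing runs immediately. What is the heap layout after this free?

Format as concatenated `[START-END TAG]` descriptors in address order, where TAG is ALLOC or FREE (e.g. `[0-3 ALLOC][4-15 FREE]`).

Op 1: a = malloc(4) -> a = 0; heap: [0-3 ALLOC][4-34 FREE]
Op 2: free(a) -> (freed a); heap: [0-34 FREE]
Op 3: b = malloc(3) -> b = 0; heap: [0-2 ALLOC][3-34 FREE]
Op 4: b = realloc(b, 12) -> b = 0; heap: [0-11 ALLOC][12-34 FREE]
Op 5: free(b) -> (freed b); heap: [0-34 FREE]
Op 6: c = malloc(10) -> c = 0; heap: [0-9 ALLOC][10-34 FREE]
Op 7: c = realloc(c, 2) -> c = 0; heap: [0-1 ALLOC][2-34 FREE]
Op 8: d = malloc(2) -> d = 2; heap: [0-1 ALLOC][2-3 ALLOC][4-34 FREE]
free(d): d = 2 -> block [2-3 ALLOC]; mark free, coalesce with adjacent free neighbors -> [0-1 ALLOC][2-34 FREE]

Answer: [0-1 ALLOC][2-34 FREE]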